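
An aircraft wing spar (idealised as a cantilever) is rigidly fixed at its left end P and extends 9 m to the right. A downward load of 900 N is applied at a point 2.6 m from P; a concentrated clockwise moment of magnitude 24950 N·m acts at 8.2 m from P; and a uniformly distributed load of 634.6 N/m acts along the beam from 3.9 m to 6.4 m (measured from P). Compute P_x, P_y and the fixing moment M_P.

P_x = 0, P_y = 2486 N, M_P = 35460 N·m

Resultant of the distributed load: 634.6 × 2.5 = 1586.5 N at 5.15 m from P.
ΣF_x = 0: P_x = 0.
ΣF_y = 0: P_y − 900 − 634.6·2.5 = 0 → P_y = 2486 N.
ΣM about P: M_P − 900·2.6 − 24950 − (634.6·2.5)·5.15 = 0 → M_P = 35460 N·m.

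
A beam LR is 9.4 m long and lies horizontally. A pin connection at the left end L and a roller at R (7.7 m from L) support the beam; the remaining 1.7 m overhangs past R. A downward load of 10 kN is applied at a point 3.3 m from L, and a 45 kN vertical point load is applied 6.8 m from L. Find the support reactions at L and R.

L_x = 0, L_y = 10.97 kN, R_y = 44.03 kN

ΣM about L: R_y·7.7 − 10·3.3 − 45·6.8 = 0 → R_y = 339/7.7 = 44.026 ≈ 44.03 kN.
ΣF_y = 0: L_y + 44.026 − 10 − 45 = 0 → L_y = 10.97 kN.
ΣF_x = 0: no horizontal applied forces, so L_x = 0.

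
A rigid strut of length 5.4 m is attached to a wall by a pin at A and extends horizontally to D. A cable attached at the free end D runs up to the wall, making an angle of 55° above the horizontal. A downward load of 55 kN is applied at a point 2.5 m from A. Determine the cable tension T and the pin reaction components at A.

T = 31.08 kN, A_x = 17.83 kN, A_y = 29.54 kN

ΣM about A: T·sin55°·5.4 − 55·2.5 = 0 → T = 137.5/(5.4·0.819152) = 31.0845 ≈ 31.08 kN.
ΣF_x = 0: A_x − T·cos55° = 0 → A_x = 31.0845 × 0.573576 = 17.83 kN.
ΣF_y = 0: A_y + T·sin55° − 55 = 0 → A_y = 55 − 31.0845 × 0.819152 = 29.54 kN.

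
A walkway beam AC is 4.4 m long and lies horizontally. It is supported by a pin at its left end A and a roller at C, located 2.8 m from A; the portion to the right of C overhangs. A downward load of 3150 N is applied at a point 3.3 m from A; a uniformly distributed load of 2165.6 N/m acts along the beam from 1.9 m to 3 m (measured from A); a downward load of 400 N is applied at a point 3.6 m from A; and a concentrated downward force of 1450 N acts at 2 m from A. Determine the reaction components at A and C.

Resultant of the distributed load: 2165.6 × 1.1 = 2382.16 N at 2.45 m from A.
Taking moments about A: C_y·2.8 − 3150·3.3 − (2165.6·1.1)·2.45 − 400·3.6 − 1450·2 = 0 → C_y = 20571.292/2.8 = 7346.89 ≈ 7347 N.
ΣF_y = 0: A_y + 7346.89 − 3150 − 2165.6·1.1 − 400 − 1450 = 0 → A_y = 35.27 N.
ΣF_x = 0: no horizontal applied forces, so A_x = 0.

A_x = 0, A_y = 35.27 N, C_y = 7347 N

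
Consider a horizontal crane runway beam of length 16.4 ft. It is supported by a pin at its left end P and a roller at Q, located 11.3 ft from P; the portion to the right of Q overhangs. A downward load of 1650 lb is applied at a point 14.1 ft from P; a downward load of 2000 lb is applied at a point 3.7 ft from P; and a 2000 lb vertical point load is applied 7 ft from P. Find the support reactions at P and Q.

P_x = 0, P_y = 1697 lb, Q_y = 3953 lb

ΣM about P: Q_y·11.3 − 1650·14.1 − 2000·3.7 − 2000·7 = 0 → Q_y = 44665/11.3 = 3952.65 ≈ 3953 lb.
ΣF_y = 0: P_y + 3952.65 − 1650 − 2000 − 2000 = 0 → P_y = 1697 lb.
ΣF_x = 0: no horizontal applied forces, so P_x = 0.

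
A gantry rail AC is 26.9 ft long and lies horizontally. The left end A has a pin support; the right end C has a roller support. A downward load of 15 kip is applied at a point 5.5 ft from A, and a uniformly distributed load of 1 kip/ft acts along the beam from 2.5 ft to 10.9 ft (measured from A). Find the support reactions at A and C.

Resultant of the distributed load: 1 × 8.4 = 8.4 kip at 6.7 ft from A.
Taking moments about A: C_y·26.9 − 15·5.5 − (1·8.4)·6.7 = 0 → C_y = 138.78/26.9 = 5.15911 ≈ 5.159 kip.
ΣF_y = 0: A_y + 5.15911 − 15 − 1·8.4 = 0 → A_y = 18.24 kip.
ΣF_x = 0: no horizontal applied forces, so A_x = 0.

A_x = 0, A_y = 18.24 kip, C_y = 5.159 kip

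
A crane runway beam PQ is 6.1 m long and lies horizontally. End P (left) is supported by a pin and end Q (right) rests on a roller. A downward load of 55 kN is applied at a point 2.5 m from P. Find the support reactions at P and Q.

P_x = 0, P_y = 32.46 kN, Q_y = 22.54 kN

Taking moments about P: Q_y·6.1 − 55·2.5 = 0 → Q_y = 137.5/6.1 = 22.541 ≈ 22.54 kN.
ΣF_y = 0: P_y + 22.541 − 55 = 0 → P_y = 32.46 kN.
ΣF_x = 0: no horizontal applied forces, so P_x = 0.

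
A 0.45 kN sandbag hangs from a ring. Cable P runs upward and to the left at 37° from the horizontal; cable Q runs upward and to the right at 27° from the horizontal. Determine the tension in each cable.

T_P = 0.4461 kN, T_Q = 0.3999 kN

ΣF_x = 0: −T_P·cos37° + T_Q·cos27° = 0 → T_Q = 0.89633·T_P.
ΣF_y = 0: T_P·sin37° + T_Q·sin27° = 0.45.
Substitute: T_P·(0.601815 + 0.89633·0.45399) = 0.45 → T_P = 0.446101 ≈ 0.4461 kN.
Then T_Q = 0.89633 × 0.446101 = 0.3999 kN.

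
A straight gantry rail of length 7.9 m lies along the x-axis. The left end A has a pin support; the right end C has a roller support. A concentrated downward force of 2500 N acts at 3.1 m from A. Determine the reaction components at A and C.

Moments about A: C_y·7.9 − 2500·3.1 = 0 → C_y = 7750/7.9 = 981.013 ≈ 981.0 N.
ΣF_y = 0: A_y + 981.013 − 2500 = 0 → A_y = 1519 N.
ΣF_x = 0: no horizontal applied forces, so A_x = 0.

A_x = 0, A_y = 1519 N, C_y = 981.0 N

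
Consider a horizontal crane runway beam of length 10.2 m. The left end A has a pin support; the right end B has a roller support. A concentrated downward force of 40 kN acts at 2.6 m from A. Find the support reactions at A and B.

Taking moments about A: B_y·10.2 − 40·2.6 = 0 → B_y = 104/10.2 = 10.1961 ≈ 10.20 kN.
ΣF_y = 0: A_y + 10.1961 − 40 = 0 → A_y = 29.80 kN.
ΣF_x = 0: no horizontal applied forces, so A_x = 0.

A_x = 0, A_y = 29.80 kN, B_y = 10.20 kN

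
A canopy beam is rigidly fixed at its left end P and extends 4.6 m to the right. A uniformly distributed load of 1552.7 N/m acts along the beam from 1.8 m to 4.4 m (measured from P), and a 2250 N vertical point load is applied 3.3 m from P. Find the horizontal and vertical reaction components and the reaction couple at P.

Resultant of the distributed load: 1552.7 × 2.6 = 4037.02 N at 3.1 m from P.
ΣF_x = 0: P_x = 0.
ΣF_y = 0: P_y − 1552.7·2.6 − 2250 = 0 → P_y = 6287 N.
ΣM about P: M_P − (1552.7·2.6)·3.1 − 2250·3.3 = 0 → M_P = 19940 N·m.

P_x = 0, P_y = 6287 N, M_P = 19940 N·m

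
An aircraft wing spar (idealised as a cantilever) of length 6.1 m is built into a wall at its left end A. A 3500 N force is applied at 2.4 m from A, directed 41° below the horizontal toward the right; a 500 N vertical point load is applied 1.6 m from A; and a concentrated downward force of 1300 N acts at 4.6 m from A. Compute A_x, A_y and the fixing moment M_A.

ΣF_x = 0: A_x + 3500·cos41° = 0 → A_x = -2641 N.
ΣF_y = 0: A_y − 3500·sin41° − 500 − 1300 = 0 → A_y = 4096 N.
ΣM about A: M_A − 3500·sin41°·2.4 − 500·1.6 − 1300·4.6 = 0 → M_A = 12290 N·m.

A_x = -2641 N, A_y = 4096 N, M_A = 12290 N·m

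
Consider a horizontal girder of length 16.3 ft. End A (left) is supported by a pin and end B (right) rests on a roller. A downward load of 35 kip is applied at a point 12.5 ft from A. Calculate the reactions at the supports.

ΣM about A: B_y·16.3 − 35·12.5 = 0 → B_y = 437.5/16.3 = 26.8405 ≈ 26.84 kip.
ΣF_y = 0: A_y + 26.8405 − 35 = 0 → A_y = 8.160 kip.
ΣF_x = 0: no horizontal applied forces, so A_x = 0.

A_x = 0, A_y = 8.160 kip, B_y = 26.84 kip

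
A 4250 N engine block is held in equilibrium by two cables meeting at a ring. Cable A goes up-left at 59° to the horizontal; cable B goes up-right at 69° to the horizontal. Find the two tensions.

ΣF_x = 0: −T_A·cos59° + T_B·cos69° = 0 → T_B = 1.43718·T_A.
ΣF_y = 0: T_A·sin59° + T_B·sin69° = 4250.
Substitute: T_A·(0.857167 + 1.43718·0.93358) = 4250 → T_A = 1932.79 ≈ 1933 N.
Then T_B = 1.43718 × 1932.79 = 2778 N.

T_A = 1933 N, T_B = 2778 N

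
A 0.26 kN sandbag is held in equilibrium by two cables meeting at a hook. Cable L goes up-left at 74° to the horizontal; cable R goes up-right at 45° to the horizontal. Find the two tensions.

T_L = 0.2102 kN, T_R = 0.08194 kN

ΣF_x = 0: −T_L·cos74° + T_R·cos45° = 0 → T_R = 0.38981·T_L.
ΣF_y = 0: T_L·sin74° + T_R·sin45° = 0.26.
Substitute: T_L·(0.961262 + 0.38981·0.707107) = 0.26 → T_L = 0.210203 ≈ 0.2102 kN.
Then T_R = 0.38981 × 0.210203 = 0.08194 kN.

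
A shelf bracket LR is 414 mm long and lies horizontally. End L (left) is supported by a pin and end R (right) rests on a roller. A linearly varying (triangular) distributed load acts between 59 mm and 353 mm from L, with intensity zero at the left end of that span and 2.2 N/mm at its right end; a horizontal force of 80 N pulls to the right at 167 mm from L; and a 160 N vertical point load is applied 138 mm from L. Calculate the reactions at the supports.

Resultant of the triangular load: ½ × 2.2 × 294 = 323.4 N, acting at 255 mm from L (one-third of the span from the peak).
ΣM about L: R_y·414 − (½·2.2·294)·255 − 160·138 = 0 → R_y = 104547/414 = 252.529 ≈ 252.5 N.
ΣF_y = 0: L_y + 252.529 − ½·2.2·294 − 160 = 0 → L_y = 230.9 N.
ΣF_x = 0: L_x + 80 = 0 → L_x = -80.00 N.

L_x = -80.00 N, L_y = 230.9 N, R_y = 252.5 N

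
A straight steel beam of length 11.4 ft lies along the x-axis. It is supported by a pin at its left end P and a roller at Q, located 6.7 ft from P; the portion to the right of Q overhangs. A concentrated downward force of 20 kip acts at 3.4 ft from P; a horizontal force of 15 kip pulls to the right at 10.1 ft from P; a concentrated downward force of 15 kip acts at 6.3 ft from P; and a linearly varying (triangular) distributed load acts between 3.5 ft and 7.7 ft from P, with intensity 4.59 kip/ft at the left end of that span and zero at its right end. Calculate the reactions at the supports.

Resultant of the triangular load: ½ × 4.59 × 4.2 = 9.639 kip, acting at 4.9 ft from P (one-third of the span from the peak).
Moments about P: Q_y·6.7 − 20·3.4 − 15·6.3 − (½·4.59·4.2)·4.9 = 0 → Q_y = 209.7311/6.7 = 31.3031 ≈ 31.30 kip.
ΣF_y = 0: P_y + 31.3031 − 20 − 15 − ½·4.59·4.2 = 0 → P_y = 13.34 kip.
ΣF_x = 0: P_x + 15 = 0 → P_x = -15.00 kip.

P_x = -15.00 kip, P_y = 13.34 kip, Q_y = 31.30 kip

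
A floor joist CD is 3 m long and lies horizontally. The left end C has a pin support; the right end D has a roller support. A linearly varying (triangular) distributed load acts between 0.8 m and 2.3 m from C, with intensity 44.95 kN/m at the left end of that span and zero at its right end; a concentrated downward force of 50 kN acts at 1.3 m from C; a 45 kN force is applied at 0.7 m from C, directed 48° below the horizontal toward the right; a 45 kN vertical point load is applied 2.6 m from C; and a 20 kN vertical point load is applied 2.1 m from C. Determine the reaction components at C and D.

Resultant of the triangular load: ½ × 44.95 × 1.5 = 33.7125 kN, acting at 1.3 m from C (one-third of the span from the peak).
ΣM about C: D_y·3 − (½·44.95·1.5)·1.3 − 50·1.3 − 45·sin48°·0.7 − 45·2.6 − 20·2.1 = 0 → D_y = 291.235/3 = 97.0783 ≈ 97.08 kN.
ΣF_y = 0: C_y + 97.0783 − ½·44.95·1.5 − 50 − 45·sin48° − 45 − 20 = 0 → C_y = 85.08 kN.
ΣF_x = 0: C_x + 45·cos48° = 0 → C_x = -30.11 kN.

C_x = -30.11 kN, C_y = 85.08 kN, D_y = 97.08 kN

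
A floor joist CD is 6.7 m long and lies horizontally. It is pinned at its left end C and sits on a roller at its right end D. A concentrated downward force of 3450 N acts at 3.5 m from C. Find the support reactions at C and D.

C_x = 0, C_y = 1648 N, D_y = 1802 N

Taking moments about C: D_y·6.7 − 3450·3.5 = 0 → D_y = 12075/6.7 = 1802.24 ≈ 1802 N.
ΣF_y = 0: C_y + 1802.24 − 3450 = 0 → C_y = 1648 N.
ΣF_x = 0: no horizontal applied forces, so C_x = 0.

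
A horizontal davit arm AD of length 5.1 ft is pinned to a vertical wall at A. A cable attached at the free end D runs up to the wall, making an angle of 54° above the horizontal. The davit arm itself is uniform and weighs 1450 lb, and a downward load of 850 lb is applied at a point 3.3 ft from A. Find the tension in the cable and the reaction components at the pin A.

ΣM about A: T·sin54°·5.1 − 1450·2.55 − 850·3.3 = 0 → T = 6502.5/(5.1·0.809017) = 1575.99 ≈ 1576 lb.
ΣF_x = 0: A_x − T·cos54° = 0 → A_x = 1575.99 × 0.587785 = 926.3 lb.
ΣF_y = 0: A_y + T·sin54° − 1450 − 850 = 0 → A_y = 2300 − 1575.99 × 0.809017 = 1025 lb.

T = 1576 lb, A_x = 926.3 lb, A_y = 1025 lb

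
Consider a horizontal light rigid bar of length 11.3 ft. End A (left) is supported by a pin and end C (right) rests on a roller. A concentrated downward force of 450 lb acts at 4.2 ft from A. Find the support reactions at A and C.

A_x = 0, A_y = 282.7 lb, C_y = 167.3 lb

Taking moments about A: C_y·11.3 − 450·4.2 = 0 → C_y = 1890/11.3 = 167.257 ≈ 167.3 lb.
ΣF_y = 0: A_y + 167.257 − 450 = 0 → A_y = 282.7 lb.
ΣF_x = 0: no horizontal applied forces, so A_x = 0.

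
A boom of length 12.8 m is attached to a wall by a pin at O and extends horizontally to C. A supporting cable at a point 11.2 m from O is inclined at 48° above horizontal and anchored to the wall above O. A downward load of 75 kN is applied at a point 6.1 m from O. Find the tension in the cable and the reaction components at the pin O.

ΣM about O: T·sin48°·11.2 − 75·6.1 = 0 → T = 457.5/(11.2·0.743145) = 54.9667 ≈ 54.97 kN.
ΣF_x = 0: O_x − T·cos48° = 0 → O_x = 54.9667 × 0.669131 = 36.78 kN.
ΣF_y = 0: O_y + T·sin48° − 75 = 0 → O_y = 75 − 54.9667 × 0.743145 = 34.15 kN.

T = 54.97 kN, O_x = 36.78 kN, O_y = 34.15 kN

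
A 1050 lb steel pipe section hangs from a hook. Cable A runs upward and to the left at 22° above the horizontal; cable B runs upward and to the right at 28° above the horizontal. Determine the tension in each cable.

T_A = 1210 lb, T_B = 1271 lb

ΣF_x = 0: −T_A·cos22° + T_B·cos28° = 0 → T_B = 1.0501·T_A.
ΣF_y = 0: T_A·sin22° + T_B·sin28° = 1050.
Substitute: T_A·(0.374607 + 1.0501·0.469472) = 1050 → T_A = 1210.24 ≈ 1210 lb.
Then T_B = 1.0501 × 1210.24 = 1271 lb.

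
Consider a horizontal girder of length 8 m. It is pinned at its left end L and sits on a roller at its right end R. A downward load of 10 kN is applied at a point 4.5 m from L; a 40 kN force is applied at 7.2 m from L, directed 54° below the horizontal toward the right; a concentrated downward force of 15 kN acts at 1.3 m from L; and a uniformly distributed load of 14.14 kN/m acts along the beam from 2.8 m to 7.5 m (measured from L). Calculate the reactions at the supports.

Resultant of the distributed load: 14.14 × 4.7 = 66.458 kN at 5.15 m from L.
ΣM about L: R_y·8 − 10·4.5 − 40·sin54°·7.2 − 15·1.3 − (14.14·4.7)·5.15 = 0 → R_y = 639.756/8 = 79.9695 ≈ 79.97 kN.
ΣF_y = 0: L_y + 79.9695 − 10 − 40·sin54° − 15 − 14.14·4.7 = 0 → L_y = 43.85 kN.
ΣF_x = 0: L_x + 40·cos54° = 0 → L_x = -23.51 kN.

L_x = -23.51 kN, L_y = 43.85 kN, R_y = 79.97 kN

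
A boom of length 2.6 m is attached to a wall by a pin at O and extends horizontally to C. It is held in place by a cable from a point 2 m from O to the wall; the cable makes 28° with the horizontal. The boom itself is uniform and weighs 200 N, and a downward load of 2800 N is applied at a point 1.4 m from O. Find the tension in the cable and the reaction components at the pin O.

ΣM about O: T·sin28°·2 − 200·1.3 − 2800·1.4 = 0 → T = 4180/(2·0.469472) = 4451.81 ≈ 4452 N.
ΣF_x = 0: O_x − T·cos28° = 0 → O_x = 4451.81 × 0.882948 = 3931 N.
ΣF_y = 0: O_y + T·sin28° − 200 − 2800 = 0 → O_y = 3000 − 4451.81 × 0.469472 = 910.0 N.

T = 4452 N, O_x = 3931 N, O_y = 910.0 N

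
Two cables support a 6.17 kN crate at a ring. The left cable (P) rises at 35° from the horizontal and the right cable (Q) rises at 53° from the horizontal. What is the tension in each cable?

T_P = 3.715 kN, T_Q = 5.057 kN

ΣF_x = 0: −T_P·cos35° + T_Q·cos53° = 0 → T_Q = 1.36114·T_P.
ΣF_y = 0: T_P·sin35° + T_Q·sin53° = 6.17.
Substitute: T_P·(0.573576 + 1.36114·0.798636) = 6.17 → T_P = 3.71545 ≈ 3.715 kN.
Then T_Q = 1.36114 × 3.71545 = 5.057 kN.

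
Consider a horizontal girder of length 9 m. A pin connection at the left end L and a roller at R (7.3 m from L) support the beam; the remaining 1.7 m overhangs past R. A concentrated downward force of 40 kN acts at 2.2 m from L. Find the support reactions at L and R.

L_x = 0, L_y = 27.95 kN, R_y = 12.05 kN

Taking moments about L: R_y·7.3 − 40·2.2 = 0 → R_y = 88/7.3 = 12.0548 ≈ 12.05 kN.
ΣF_y = 0: L_y + 12.0548 − 40 = 0 → L_y = 27.95 kN.
ΣF_x = 0: no horizontal applied forces, so L_x = 0.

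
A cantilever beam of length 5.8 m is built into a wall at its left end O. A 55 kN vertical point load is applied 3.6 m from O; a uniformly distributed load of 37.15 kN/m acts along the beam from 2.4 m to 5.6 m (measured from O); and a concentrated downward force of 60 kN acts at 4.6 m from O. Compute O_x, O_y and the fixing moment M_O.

Resultant of the distributed load: 37.15 × 3.2 = 118.88 kN at 4 m from O.
ΣF_x = 0: O_x = 0.
ΣF_y = 0: O_y − 55 − 37.15·3.2 − 60 = 0 → O_y = 233.9 kN.
ΣM about O: M_O − 55·3.6 − (37.15·3.2)·4 − 60·4.6 = 0 → M_O = 949.5 kN·m.

O_x = 0, O_y = 233.9 kN, M_O = 949.5 kN·m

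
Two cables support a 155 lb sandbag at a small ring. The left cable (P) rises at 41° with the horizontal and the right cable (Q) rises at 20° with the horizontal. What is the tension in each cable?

ΣF_x = 0: −T_P·cos41° + T_Q·cos20° = 0 → T_Q = 0.803145·T_P.
ΣF_y = 0: T_P·sin41° + T_Q·sin20° = 155.
Substitute: T_P·(0.656059 + 0.803145·0.34202) = 155 → T_P = 166.532 ≈ 166.5 lb.
Then T_Q = 0.803145 × 166.532 = 133.7 lb.

T_P = 166.5 lb, T_Q = 133.7 lb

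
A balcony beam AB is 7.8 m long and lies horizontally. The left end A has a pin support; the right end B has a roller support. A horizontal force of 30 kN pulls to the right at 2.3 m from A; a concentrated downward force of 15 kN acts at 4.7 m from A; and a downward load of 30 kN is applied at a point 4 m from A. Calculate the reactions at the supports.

ΣM about A: B_y·7.8 − 15·4.7 − 30·4 = 0 → B_y = 190.5/7.8 = 24.4231 ≈ 24.42 kN.
ΣF_y = 0: A_y + 24.4231 − 15 − 30 = 0 → A_y = 20.58 kN.
ΣF_x = 0: A_x + 30 = 0 → A_x = -30.00 kN.

A_x = -30.00 kN, A_y = 20.58 kN, B_y = 24.42 kN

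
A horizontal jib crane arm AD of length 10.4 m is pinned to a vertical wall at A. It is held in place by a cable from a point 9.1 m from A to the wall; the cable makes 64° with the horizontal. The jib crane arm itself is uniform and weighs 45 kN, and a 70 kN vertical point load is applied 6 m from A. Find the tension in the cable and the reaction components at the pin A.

ΣM about A: T·sin64°·9.1 − 45·5.2 − 70·6 = 0 → T = 654/(9.1·0.898794) = 79.9606 ≈ 79.96 kN.
ΣF_x = 0: A_x − T·cos64° = 0 → A_x = 79.9606 × 0.438371 = 35.05 kN.
ΣF_y = 0: A_y + T·sin64° − 45 − 70 = 0 → A_y = 115 − 79.9606 × 0.898794 = 43.13 kN.

T = 79.96 kN, A_x = 35.05 kN, A_y = 43.13 kN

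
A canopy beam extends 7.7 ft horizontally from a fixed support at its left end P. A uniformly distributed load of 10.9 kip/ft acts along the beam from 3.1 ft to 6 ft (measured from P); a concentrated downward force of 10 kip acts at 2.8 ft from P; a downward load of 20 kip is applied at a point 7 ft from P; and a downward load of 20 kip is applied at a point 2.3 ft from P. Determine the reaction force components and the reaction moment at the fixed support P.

Resultant of the distributed load: 10.9 × 2.9 = 31.61 kip at 4.55 ft from P.
ΣF_x = 0: P_x = 0.
ΣF_y = 0: P_y − 10.9·2.9 − 10 − 20 − 20 = 0 → P_y = 81.61 kip.
ΣM about P: M_P − (10.9·2.9)·4.55 − 10·2.8 − 20·7 − 20·2.3 = 0 → M_P = 357.8 kip·ft.

P_x = 0, P_y = 81.61 kip, M_P = 357.8 kip·ft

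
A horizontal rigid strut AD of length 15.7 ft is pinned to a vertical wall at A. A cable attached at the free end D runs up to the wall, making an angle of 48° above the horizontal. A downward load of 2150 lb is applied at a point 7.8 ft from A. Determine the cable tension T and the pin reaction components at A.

ΣM about A: T·sin48°·15.7 − 2150·7.8 = 0 → T = 16770/(15.7·0.743145) = 1437.34 ≈ 1437 lb.
ΣF_x = 0: A_x − T·cos48° = 0 → A_x = 1437.34 × 0.669131 = 961.8 lb.
ΣF_y = 0: A_y + T·sin48° − 2150 = 0 → A_y = 2150 − 1437.34 × 0.743145 = 1082 lb.

T = 1437 lb, A_x = 961.8 lb, A_y = 1082 lb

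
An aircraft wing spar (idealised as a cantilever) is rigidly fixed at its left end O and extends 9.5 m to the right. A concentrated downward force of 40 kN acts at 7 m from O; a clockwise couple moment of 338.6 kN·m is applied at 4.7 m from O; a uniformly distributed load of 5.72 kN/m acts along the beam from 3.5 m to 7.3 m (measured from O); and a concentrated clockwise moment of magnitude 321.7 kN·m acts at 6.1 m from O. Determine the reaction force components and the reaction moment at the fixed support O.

Resultant of the distributed load: 5.72 × 3.8 = 21.736 kN at 5.4 m from O.
ΣF_x = 0: O_x = 0.
ΣF_y = 0: O_y − 40 − 5.72·3.8 = 0 → O_y = 61.74 kN.
ΣM about O: M_O − 40·7 − 338.6 − (5.72·3.8)·5.4 − 321.7 = 0 → M_O = 1058 kN·m.

O_x = 0, O_y = 61.74 kN, M_O = 1058 kN·m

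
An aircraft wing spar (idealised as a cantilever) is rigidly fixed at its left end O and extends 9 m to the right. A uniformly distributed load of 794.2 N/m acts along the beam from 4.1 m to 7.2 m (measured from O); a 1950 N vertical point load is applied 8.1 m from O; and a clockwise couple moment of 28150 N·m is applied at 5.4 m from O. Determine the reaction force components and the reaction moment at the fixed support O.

Resultant of the distributed load: 794.2 × 3.1 = 2462.02 N at 5.65 m from O.
ΣF_x = 0: O_x = 0.
ΣF_y = 0: O_y − 794.2·3.1 − 1950 = 0 → O_y = 4412 N.
ΣM about O: M_O − (794.2·3.1)·5.65 − 1950·8.1 − 28150 = 0 → M_O = 57860 N·m.

O_x = 0, O_y = 4412 N, M_O = 57860 N·m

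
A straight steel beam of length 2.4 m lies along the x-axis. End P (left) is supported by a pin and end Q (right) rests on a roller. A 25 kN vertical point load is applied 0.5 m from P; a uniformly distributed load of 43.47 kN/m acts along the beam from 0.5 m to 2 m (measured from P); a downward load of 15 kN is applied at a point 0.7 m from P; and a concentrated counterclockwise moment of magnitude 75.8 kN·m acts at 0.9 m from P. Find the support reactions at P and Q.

P_x = 0, P_y = 93.24 kN, Q_y = 11.96 kN

Resultant of the distributed load: 43.47 × 1.5 = 65.205 kN at 1.25 m from P.
Moments about P: Q_y·2.4 − 25·0.5 − (43.47·1.5)·1.25 − 15·0.7 + 75.8 = 0 → Q_y = 28.70625/2.4 = 11.9609 ≈ 11.96 kN.
ΣF_y = 0: P_y + 11.9609 − 25 − 43.47·1.5 − 15 = 0 → P_y = 93.24 kN.
ΣF_x = 0: no horizontal applied forces, so P_x = 0.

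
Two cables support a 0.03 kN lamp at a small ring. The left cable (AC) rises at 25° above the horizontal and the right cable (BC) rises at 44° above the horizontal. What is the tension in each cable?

ΣF_x = 0: −T_AC·cos25° + T_BC·cos44° = 0 → T_BC = 1.25992·T_AC.
ΣF_y = 0: T_AC·sin25° + T_BC·sin44° = 0.03.
Substitute: T_AC·(0.422618 + 1.25992·0.694658) = 0.03 → T_AC = 0.0231155 ≈ 0.02312 kN.
Then T_BC = 1.25992 × 0.0231155 = 0.02912 kN.

T_AC = 0.02312 kN, T_BC = 0.02912 kN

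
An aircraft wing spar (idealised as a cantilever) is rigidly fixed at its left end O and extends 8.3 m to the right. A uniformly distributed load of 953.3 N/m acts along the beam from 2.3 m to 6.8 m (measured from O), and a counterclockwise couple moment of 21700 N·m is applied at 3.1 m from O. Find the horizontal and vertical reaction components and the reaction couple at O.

Resultant of the distributed load: 953.3 × 4.5 = 4289.85 N at 4.55 m from O.
ΣF_x = 0: O_x = 0.
ΣF_y = 0: O_y − 953.3·4.5 = 0 → O_y = 4290 N.
ΣM about O: M_O − (953.3·4.5)·4.55 + 21700 = 0 → M_O = -2181 N·m.

O_x = 0, O_y = 4290 N, M_O = -2181 N·m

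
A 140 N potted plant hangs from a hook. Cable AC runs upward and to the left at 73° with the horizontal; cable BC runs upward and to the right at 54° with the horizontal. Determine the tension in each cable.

ΣF_x = 0: −T_AC·cos73° + T_BC·cos54° = 0 → T_BC = 0.497412·T_AC.
ΣF_y = 0: T_AC·sin73° + T_BC·sin54° = 140.
Substitute: T_AC·(0.956305 + 0.497412·0.809017) = 140 → T_AC = 103.038 ≈ 103.0 N.
Then T_BC = 0.497412 × 103.038 = 51.25 N.

T_AC = 103.0 N, T_BC = 51.25 N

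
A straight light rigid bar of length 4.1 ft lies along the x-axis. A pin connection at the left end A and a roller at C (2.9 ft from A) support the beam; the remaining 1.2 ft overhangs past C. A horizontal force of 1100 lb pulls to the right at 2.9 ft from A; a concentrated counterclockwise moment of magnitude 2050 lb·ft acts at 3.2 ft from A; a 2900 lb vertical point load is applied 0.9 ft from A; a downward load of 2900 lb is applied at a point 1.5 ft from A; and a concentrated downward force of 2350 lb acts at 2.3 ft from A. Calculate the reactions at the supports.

Taking moments about A: C_y·2.9 + 2050 − 2900·0.9 − 2900·1.5 − 2350·2.3 = 0 → C_y = 10315/2.9 = 3556.9 ≈ 3557 lb.
ΣF_y = 0: A_y + 3556.9 − 2900 − 2900 − 2350 = 0 → A_y = 4593 lb.
ΣF_x = 0: A_x + 1100 = 0 → A_x = -1100 lb.

A_x = -1100 lb, A_y = 4593 lb, C_y = 3557 lb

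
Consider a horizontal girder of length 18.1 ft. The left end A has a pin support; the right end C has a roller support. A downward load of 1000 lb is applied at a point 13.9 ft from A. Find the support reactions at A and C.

A_x = 0, A_y = 232.0 lb, C_y = 768.0 lb

Moments about A: C_y·18.1 − 1000·13.9 = 0 → C_y = 13900/18.1 = 767.956 ≈ 768.0 lb.
ΣF_y = 0: A_y + 767.956 − 1000 = 0 → A_y = 232.0 lb.
ΣF_x = 0: no horizontal applied forces, so A_x = 0.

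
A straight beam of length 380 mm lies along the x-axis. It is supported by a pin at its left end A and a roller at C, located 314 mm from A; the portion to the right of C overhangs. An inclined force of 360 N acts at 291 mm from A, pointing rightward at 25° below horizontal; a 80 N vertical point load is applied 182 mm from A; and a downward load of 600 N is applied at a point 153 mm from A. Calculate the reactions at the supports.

Taking moments about A: C_y·314 − 360·sin25°·291 − 80·182 − 600·153 = 0 → C_y = 150633/314 = 479.723 ≈ 479.7 N.
ΣF_y = 0: A_y + 479.723 − 360·sin25° − 80 − 600 = 0 → A_y = 352.4 N.
ΣF_x = 0: A_x + 360·cos25° = 0 → A_x = -326.3 N.

A_x = -326.3 N, A_y = 352.4 N, C_y = 479.7 N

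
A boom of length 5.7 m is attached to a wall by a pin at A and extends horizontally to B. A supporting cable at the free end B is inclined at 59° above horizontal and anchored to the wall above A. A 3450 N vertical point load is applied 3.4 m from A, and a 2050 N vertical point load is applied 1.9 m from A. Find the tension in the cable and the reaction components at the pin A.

ΣM about A: T·sin59°·5.7 − 3450·3.4 − 2050·1.9 = 0 → T = 15625/(5.7·0.857167) = 3198.01 ≈ 3198 N.
ΣF_x = 0: A_x − T·cos59° = 0 → A_x = 3198.01 × 0.515038 = 1647 N.
ΣF_y = 0: A_y + T·sin59° − 3450 − 2050 = 0 → A_y = 5500 − 3198.01 × 0.857167 = 2759 N.

T = 3198 N, A_x = 1647 N, A_y = 2759 N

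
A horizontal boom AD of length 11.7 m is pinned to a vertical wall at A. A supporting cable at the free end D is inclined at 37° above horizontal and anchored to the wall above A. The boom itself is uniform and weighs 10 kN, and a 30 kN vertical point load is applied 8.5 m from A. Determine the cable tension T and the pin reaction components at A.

ΣM about A: T·sin37°·11.7 − 10·5.85 − 30·8.5 = 0 → T = 313.5/(11.7·0.601815) = 44.5234 ≈ 44.52 kN.
ΣF_x = 0: A_x − T·cos37° = 0 → A_x = 44.5234 × 0.798636 = 35.56 kN.
ΣF_y = 0: A_y + T·sin37° − 10 − 30 = 0 → A_y = 40 − 44.5234 × 0.601815 = 13.21 kN.

T = 44.52 kN, A_x = 35.56 kN, A_y = 13.21 kN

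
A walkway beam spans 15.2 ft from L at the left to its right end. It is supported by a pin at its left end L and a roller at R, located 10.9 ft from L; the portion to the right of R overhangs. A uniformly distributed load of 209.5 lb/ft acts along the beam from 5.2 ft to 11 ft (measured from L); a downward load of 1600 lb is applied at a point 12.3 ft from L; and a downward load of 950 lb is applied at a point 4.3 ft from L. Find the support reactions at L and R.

L_x = 0, L_y = 681.9 lb, R_y = 3083 lb

Resultant of the distributed load: 209.5 × 5.8 = 1215.1 lb at 8.1 ft from L.
Moments about L: R_y·10.9 − (209.5·5.8)·8.1 − 1600·12.3 − 950·4.3 = 0 → R_y = 33607.31/10.9 = 3083.24 ≈ 3083 lb.
ΣF_y = 0: L_y + 3083.24 − 209.5·5.8 − 1600 − 950 = 0 → L_y = 681.9 lb.
ΣF_x = 0: no horizontal applied forces, so L_x = 0.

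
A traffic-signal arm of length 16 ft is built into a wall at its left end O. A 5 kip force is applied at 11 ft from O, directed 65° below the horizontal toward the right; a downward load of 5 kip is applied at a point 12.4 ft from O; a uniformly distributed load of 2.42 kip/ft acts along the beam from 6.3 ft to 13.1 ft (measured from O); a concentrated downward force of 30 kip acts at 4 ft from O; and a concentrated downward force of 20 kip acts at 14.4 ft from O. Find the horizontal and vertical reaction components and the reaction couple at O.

Resultant of the distributed load: 2.42 × 6.8 = 16.456 kip at 9.7 ft from O.
ΣF_x = 0: O_x + 5·cos65° = 0 → O_x = -2.113 kip.
ΣF_y = 0: O_y − 5·sin65° − 5 − 2.42·6.8 − 30 − 20 = 0 → O_y = 75.99 kip.
ΣM about O: M_O − 5·sin65°·11 − 5·12.4 − (2.42·6.8)·9.7 − 30·4 − 20·14.4 = 0 → M_O = 679.5 kip·ft.

O_x = -2.113 kip, O_y = 75.99 kip, M_O = 679.5 kip·ft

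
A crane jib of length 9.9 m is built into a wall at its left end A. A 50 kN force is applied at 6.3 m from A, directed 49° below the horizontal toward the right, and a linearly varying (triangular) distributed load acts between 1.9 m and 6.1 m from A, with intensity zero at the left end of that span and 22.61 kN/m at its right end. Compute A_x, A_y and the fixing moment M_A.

A_x = -32.80 kN, A_y = 85.22 kN, M_A = 460.9 kN·m

Resultant of the triangular load: ½ × 22.61 × 4.2 = 47.481 kN, acting at 4.7 m from A (one-third of the span from the peak).
ΣF_x = 0: A_x + 50·cos49° = 0 → A_x = -32.80 kN.
ΣF_y = 0: A_y − 50·sin49° − ½·22.61·4.2 = 0 → A_y = 85.22 kN.
ΣM about A: M_A − 50·sin49°·6.3 − (½·22.61·4.2)·4.7 = 0 → M_A = 460.9 kN·m.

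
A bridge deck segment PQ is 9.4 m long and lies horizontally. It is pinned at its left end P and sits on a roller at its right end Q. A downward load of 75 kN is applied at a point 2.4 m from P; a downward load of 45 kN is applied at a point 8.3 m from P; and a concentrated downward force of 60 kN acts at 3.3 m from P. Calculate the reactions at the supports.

P_x = 0, P_y = 100.1 kN, Q_y = 79.95 kN

Moments about P: Q_y·9.4 − 75·2.4 − 45·8.3 − 60·3.3 = 0 → Q_y = 751.5/9.4 = 79.9468 ≈ 79.95 kN.
ΣF_y = 0: P_y + 79.9468 − 75 − 45 − 60 = 0 → P_y = 100.1 kN.
ΣF_x = 0: no horizontal applied forces, so P_x = 0.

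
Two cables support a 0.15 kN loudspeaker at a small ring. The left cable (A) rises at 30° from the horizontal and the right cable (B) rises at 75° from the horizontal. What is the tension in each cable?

ΣF_x = 0: −T_A·cos30° + T_B·cos75° = 0 → T_B = 3.34607·T_A.
ΣF_y = 0: T_A·sin30° + T_B·sin75° = 0.15.
Substitute: T_A·(0.5 + 3.34607·0.965926) = 0.15 → T_A = 0.0401923 ≈ 0.04019 kN.
Then T_B = 3.34607 × 0.0401923 = 0.1345 kN.

T_A = 0.04019 kN, T_B = 0.1345 kN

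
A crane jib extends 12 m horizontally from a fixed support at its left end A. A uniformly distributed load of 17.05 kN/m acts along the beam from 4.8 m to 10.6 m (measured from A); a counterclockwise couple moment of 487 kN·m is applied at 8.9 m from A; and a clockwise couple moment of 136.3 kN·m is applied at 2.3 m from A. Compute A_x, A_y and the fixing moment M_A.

A_x = 0, A_y = 98.89 kN, M_A = 410.8 kN·m

Resultant of the distributed load: 17.05 × 5.8 = 98.89 kN at 7.7 m from A.
ΣF_x = 0: A_x = 0.
ΣF_y = 0: A_y − 17.05·5.8 = 0 → A_y = 98.89 kN.
ΣM about A: M_A − (17.05·5.8)·7.7 + 487 − 136.3 = 0 → M_A = 410.8 kN·m.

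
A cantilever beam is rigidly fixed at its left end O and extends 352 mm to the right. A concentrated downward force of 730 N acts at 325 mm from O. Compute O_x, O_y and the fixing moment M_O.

O_x = 0, O_y = 730.0 N, M_O = 237200 N·mm

ΣF_x = 0: O_x = 0.
ΣF_y = 0: O_y − 730 = 0 → O_y = 730.0 N.
ΣM about O: M_O − 730·325 = 0 → M_O = 237200 N·mm.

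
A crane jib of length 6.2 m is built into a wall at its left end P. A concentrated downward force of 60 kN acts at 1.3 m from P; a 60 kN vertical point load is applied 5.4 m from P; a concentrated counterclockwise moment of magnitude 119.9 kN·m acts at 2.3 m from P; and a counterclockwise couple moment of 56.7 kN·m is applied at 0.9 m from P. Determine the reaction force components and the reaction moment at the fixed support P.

P_x = 0, P_y = 120.0 kN, M_P = 225.4 kN·m

ΣF_x = 0: P_x = 0.
ΣF_y = 0: P_y − 60 − 60 = 0 → P_y = 120.0 kN.
ΣM about P: M_P − 60·1.3 − 60·5.4 + 119.9 + 56.7 = 0 → M_P = 225.4 kN·m.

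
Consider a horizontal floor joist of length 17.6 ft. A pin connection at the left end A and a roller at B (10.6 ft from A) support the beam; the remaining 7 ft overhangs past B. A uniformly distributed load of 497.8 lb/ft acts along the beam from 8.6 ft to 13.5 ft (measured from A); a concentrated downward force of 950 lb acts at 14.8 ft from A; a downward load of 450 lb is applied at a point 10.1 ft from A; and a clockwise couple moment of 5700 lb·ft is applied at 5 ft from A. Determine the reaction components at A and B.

A_x = 0, A_y = -996.5 lb, B_y = 4836 lb

Resultant of the distributed load: 497.8 × 4.9 = 2439.22 lb at 11.05 ft from A.
Taking moments about A: B_y·10.6 − (497.8·4.9)·11.05 − 950·14.8 − 450·10.1 − 5700 = 0 → B_y = 51258.381/10.6 = 4835.7 ≈ 4836 lb.
ΣF_y = 0: A_y + 4835.7 − 497.8·4.9 − 950 − 450 = 0 → A_y = -996.5 lb.
ΣF_x = 0: no horizontal applied forces, so A_x = 0.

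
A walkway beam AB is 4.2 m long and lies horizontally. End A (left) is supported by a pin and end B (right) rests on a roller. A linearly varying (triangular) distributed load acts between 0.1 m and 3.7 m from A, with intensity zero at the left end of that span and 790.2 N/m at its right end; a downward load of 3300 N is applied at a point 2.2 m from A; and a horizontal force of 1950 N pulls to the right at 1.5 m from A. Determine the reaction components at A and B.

A_x = -1950 N, A_y = 2147 N, B_y = 2575 N

Resultant of the triangular load: ½ × 790.2 × 3.6 = 1422.36 N, acting at 2.5 m from A (one-third of the span from the peak).
ΣM about A: B_y·4.2 − (½·790.2·3.6)·2.5 − 3300·2.2 = 0 → B_y = 10815.9/4.2 = 2575.21 ≈ 2575 N.
ΣF_y = 0: A_y + 2575.21 − ½·790.2·3.6 − 3300 = 0 → A_y = 2147 N.
ΣF_x = 0: A_x + 1950 = 0 → A_x = -1950 N.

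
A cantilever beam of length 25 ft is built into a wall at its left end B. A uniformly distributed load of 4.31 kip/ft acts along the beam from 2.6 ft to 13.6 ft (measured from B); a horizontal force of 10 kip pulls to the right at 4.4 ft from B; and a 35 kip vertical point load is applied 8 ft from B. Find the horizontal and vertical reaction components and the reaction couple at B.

Resultant of the distributed load: 4.31 × 11 = 47.41 kip at 8.1 ft from B.
ΣF_x = 0: B_x + 10 = 0 → B_x = -10.00 kip.
ΣF_y = 0: B_y − 4.31·11 − 35 = 0 → B_y = 82.41 kip.
ΣM about B: M_B − (4.31·11)·8.1 − 35·8 = 0 → M_B = 664.0 kip·ft.

B_x = -10.00 kip, B_y = 82.41 kip, M_B = 664.0 kip·ft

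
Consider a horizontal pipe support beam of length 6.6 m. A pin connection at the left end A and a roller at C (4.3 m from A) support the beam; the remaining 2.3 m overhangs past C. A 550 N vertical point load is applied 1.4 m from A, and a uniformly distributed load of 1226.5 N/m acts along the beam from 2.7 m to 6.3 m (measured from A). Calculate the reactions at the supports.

A_x = 0, A_y = 165.6 N, C_y = 4800 N

Resultant of the distributed load: 1226.5 × 3.6 = 4415.4 N at 4.5 m from A.
Taking moments about A: C_y·4.3 − 550·1.4 − (1226.5·3.6)·4.5 = 0 → C_y = 20639.3/4.3 = 4799.84 ≈ 4800 N.
ΣF_y = 0: A_y + 4799.84 − 550 − 1226.5·3.6 = 0 → A_y = 165.6 N.
ΣF_x = 0: no horizontal applied forces, so A_x = 0.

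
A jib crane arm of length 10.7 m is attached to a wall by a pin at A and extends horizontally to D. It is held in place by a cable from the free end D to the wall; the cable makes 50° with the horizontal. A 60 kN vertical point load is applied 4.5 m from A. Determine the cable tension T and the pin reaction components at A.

ΣM about A: T·sin50°·10.7 − 60·4.5 = 0 → T = 270/(10.7·0.766044) = 32.9402 ≈ 32.94 kN.
ΣF_x = 0: A_x − T·cos50° = 0 → A_x = 32.9402 × 0.642788 = 21.17 kN.
ΣF_y = 0: A_y + T·sin50° − 60 = 0 → A_y = 60 − 32.9402 × 0.766044 = 34.77 kN.

T = 32.94 kN, A_x = 21.17 kN, A_y = 34.77 kN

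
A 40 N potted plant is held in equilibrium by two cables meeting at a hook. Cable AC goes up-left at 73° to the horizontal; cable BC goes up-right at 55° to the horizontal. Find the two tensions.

T_AC = 29.12 N, T_BC = 14.84 N

ΣF_x = 0: −T_AC·cos73° + T_BC·cos55° = 0 → T_BC = 0.509735·T_AC.
ΣF_y = 0: T_AC·sin73° + T_BC·sin55° = 40.
Substitute: T_AC·(0.956305 + 0.509735·0.819152) = 40 → T_AC = 29.1151 ≈ 29.12 N.
Then T_BC = 0.509735 × 29.1151 = 14.84 N.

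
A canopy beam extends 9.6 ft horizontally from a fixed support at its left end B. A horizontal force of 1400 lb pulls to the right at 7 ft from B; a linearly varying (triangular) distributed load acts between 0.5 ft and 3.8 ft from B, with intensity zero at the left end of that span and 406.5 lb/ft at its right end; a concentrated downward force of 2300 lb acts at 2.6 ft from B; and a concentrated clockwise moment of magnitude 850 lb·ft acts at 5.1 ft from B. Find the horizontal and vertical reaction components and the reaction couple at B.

Resultant of the triangular load: ½ × 406.5 × 3.3 = 670.725 lb, acting at 2.7 ft from B (one-third of the span from the peak).
ΣF_x = 0: B_x + 1400 = 0 → B_x = -1400 lb.
ΣF_y = 0: B_y − ½·406.5·3.3 − 2300 = 0 → B_y = 2971 lb.
ΣM about B: M_B − (½·406.5·3.3)·2.7 − 2300·2.6 − 850 = 0 → M_B = 8641 lb·ft.

B_x = -1400 lb, B_y = 2971 lb, M_B = 8641 lb·ft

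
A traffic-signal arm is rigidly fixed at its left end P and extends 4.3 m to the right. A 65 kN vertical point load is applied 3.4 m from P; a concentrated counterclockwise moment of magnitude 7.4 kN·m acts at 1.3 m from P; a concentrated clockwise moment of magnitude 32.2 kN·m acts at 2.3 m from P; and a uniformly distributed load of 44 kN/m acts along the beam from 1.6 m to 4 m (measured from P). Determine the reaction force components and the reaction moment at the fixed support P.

Resultant of the distributed load: 44 × 2.4 = 105.6 kN at 2.8 m from P.
ΣF_x = 0: P_x = 0.
ΣF_y = 0: P_y − 65 − 44·2.4 = 0 → P_y = 170.6 kN.
ΣM about P: M_P − 65·3.4 + 7.4 − 32.2 − (44·2.4)·2.8 = 0 → M_P = 541.5 kN·m.

P_x = 0, P_y = 170.6 kN, M_P = 541.5 kN·m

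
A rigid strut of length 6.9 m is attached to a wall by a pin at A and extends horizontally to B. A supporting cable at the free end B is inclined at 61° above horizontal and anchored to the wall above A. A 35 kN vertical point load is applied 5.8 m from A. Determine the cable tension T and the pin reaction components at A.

T = 33.64 kN, A_x = 16.31 kN, A_y = 5.580 kN

ΣM about A: T·sin61°·6.9 − 35·5.8 = 0 → T = 203/(6.9·0.87462) = 33.6378 ≈ 33.64 kN.
ΣF_x = 0: A_x − T·cos61° = 0 → A_x = 33.6378 × 0.48481 = 16.31 kN.
ΣF_y = 0: A_y + T·sin61° − 35 = 0 → A_y = 35 − 33.6378 × 0.87462 = 5.580 kN.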